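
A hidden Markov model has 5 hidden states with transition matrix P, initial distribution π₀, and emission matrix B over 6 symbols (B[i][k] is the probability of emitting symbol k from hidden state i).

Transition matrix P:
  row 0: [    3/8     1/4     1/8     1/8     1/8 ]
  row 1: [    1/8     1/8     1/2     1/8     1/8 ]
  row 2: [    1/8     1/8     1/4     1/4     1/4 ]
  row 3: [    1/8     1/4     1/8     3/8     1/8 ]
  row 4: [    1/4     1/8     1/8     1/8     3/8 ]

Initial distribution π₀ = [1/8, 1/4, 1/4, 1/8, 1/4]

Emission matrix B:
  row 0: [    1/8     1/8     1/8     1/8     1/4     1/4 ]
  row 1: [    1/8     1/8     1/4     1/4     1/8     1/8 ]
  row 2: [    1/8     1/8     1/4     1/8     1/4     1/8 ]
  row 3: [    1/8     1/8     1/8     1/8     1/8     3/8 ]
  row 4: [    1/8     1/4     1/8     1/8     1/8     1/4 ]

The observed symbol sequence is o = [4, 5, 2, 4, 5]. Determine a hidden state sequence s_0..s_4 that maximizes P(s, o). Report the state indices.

t=0: δ = [3.125e-02, 3.125e-02, 6.250e-02, 1.562e-02, 3.125e-02]  (obs o_0=4)
t=1: δ = [2.930e-03, 9.766e-04, 1.953e-03, 5.859e-03, 3.906e-03]  ψ = [0, 0, 1, 2, 2]  (obs o_1=5)
t=2: δ = [1.373e-04, 3.662e-04, 1.831e-04, 2.747e-04, 1.831e-04]  ψ = [0, 3, 3, 3, 4]  (obs o_2=2)
t=3: δ = [1.287e-05, 8.583e-06, 4.578e-05, 1.287e-05, 8.583e-06]  ψ = [0, 3, 1, 3, 4]  (obs o_3=4)
t=4: δ = [1.431e-06, 7.153e-07, 1.431e-06, 4.292e-06, 2.861e-06]  ψ = [2, 2, 2, 2, 2]  (obs o_4=5)
backtrack: best end state = 3; path = [2, 3, 1, 2, 3]

path = [2, 3, 1, 2, 3]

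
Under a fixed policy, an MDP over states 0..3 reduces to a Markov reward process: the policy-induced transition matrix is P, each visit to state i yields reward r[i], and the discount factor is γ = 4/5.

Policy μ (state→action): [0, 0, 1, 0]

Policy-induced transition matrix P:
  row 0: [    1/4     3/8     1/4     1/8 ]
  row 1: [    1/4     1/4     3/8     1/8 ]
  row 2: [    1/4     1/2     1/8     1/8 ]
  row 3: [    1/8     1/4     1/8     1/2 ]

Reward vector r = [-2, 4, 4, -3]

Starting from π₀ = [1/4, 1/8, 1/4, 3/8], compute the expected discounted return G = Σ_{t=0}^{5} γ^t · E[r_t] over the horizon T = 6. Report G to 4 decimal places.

t=0: π = [0.2500, 0.1250, 0.2500, 0.3750], E[r] = -0.1250, γ^t·E[r] = -0.125000, running G = -0.125000
t=1: π = [0.2031, 0.3438, 0.1875, 0.2656], E[r] = 0.9219, γ^t·E[r] = 0.737500, running G = 0.612500
t=2: π = [0.2168, 0.3223, 0.2363, 0.2246], E[r] = 1.1270, γ^t·E[r] = 0.721250, running G = 1.333750
t=3: π = [0.2219, 0.3362, 0.2327, 0.2092], E[r] = 1.2039, γ^t·E[r] = 0.616375, running G = 1.950125
t=4: π = [0.2238, 0.3359, 0.2368, 0.2035], E[r] = 1.2327, γ^t·E[r] = 0.504913, running G = 2.455038
t=5: π = [0.2246, 0.3372, 0.2370, 0.2013], E[r] = 1.2435, γ^t·E[r] = 0.407474, running G = 2.862511

G = 2.8625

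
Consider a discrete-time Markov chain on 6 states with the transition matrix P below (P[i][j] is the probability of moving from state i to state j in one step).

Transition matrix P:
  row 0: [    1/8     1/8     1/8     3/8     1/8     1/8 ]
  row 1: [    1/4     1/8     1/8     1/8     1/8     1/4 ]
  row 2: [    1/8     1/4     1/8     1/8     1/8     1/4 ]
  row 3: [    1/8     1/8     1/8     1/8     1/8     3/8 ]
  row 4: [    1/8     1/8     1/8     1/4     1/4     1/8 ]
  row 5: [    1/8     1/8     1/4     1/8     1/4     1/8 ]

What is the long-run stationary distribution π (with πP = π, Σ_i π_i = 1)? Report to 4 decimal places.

Balance equations π_j = Σ_i π_i·P[i][j]:
  π_0 = 1/8·π_0 + 1/4·π_1 + 1/8·π_2 + 1/8·π_3 + 1/8·π_4 + 1/8·π_5
  π_1 = 1/8·π_0 + 1/8·π_1 + 1/4·π_2 + 1/8·π_3 + 1/8·π_4 + 1/8·π_5
  π_2 = 1/8·π_0 + 1/8·π_1 + 1/8·π_2 + 1/8·π_3 + 1/8·π_4 + 1/4·π_5
  π_3 = 3/8·π_0 + 1/8·π_1 + 1/8·π_2 + 1/8·π_3 + 1/4·π_4 + 1/8·π_5
  π_4 = 1/8·π_0 + 1/8·π_1 + 1/8·π_2 + 1/8·π_3 + 1/4·π_4 + 1/4·π_5
  normalize: π_0 + π_1 + π_2 + π_3 + π_4 + π_5 = 1
Solving the linear system gives exactly π = [5345/37382, 2689/18691, 2821/18691, 6815/37382, 3224/18691, 3877/18691].

π = [0.1430, 0.1439, 0.1509, 0.1823, 0.1725, 0.2074]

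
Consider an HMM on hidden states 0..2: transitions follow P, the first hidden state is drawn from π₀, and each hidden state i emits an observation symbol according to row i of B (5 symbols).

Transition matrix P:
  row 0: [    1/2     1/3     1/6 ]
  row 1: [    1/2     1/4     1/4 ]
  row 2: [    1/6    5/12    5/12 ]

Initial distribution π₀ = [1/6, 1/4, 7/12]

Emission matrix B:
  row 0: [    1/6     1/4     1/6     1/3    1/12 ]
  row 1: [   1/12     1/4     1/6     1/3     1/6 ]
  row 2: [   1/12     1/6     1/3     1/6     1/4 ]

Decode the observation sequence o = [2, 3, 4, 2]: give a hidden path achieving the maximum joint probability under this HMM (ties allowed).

path = [2, 1, 2, 2]

t=0: δ = [2.778e-02, 4.167e-02, 1.944e-01]  (obs o_0=2)
t=1: δ = [1.080e-02, 2.701e-02, 1.350e-02]  ψ = [2, 2, 2]  (obs o_1=3)
t=2: δ = [1.125e-03, 1.125e-03, 1.688e-03]  ψ = [1, 1, 1]  (obs o_2=4)
t=3: δ = [9.377e-05, 1.172e-04, 2.344e-04]  ψ = [0, 2, 2]  (obs o_3=2)
backtrack: best end state = 2; path = [2, 1, 2, 2]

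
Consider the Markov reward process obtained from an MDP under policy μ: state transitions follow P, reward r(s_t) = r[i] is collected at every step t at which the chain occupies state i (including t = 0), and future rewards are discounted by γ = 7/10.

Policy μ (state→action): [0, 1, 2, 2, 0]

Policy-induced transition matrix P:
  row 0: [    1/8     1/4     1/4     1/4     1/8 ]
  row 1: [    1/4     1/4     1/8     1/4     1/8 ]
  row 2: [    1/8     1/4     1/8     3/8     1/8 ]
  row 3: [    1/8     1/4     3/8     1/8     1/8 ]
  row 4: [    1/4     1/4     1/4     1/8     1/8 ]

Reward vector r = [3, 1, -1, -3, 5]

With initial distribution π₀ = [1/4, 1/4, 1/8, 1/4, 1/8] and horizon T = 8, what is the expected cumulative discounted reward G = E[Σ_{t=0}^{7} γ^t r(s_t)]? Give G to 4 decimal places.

G = 1.7771

t=0: π = [0.2500, 0.2500, 0.1250, 0.2500, 0.1250], E[r] = 0.7500, γ^t·E[r] = 0.750000, running G = 0.750000
t=1: π = [0.1719, 0.2500, 0.2344, 0.2188, 0.1250], E[r] = 0.5000, γ^t·E[r] = 0.350000, running G = 1.100000
t=2: π = [0.1719, 0.2500, 0.2168, 0.2363, 0.1250], E[r] = 0.4648, γ^t·E[r] = 0.227773, running G = 1.327773
t=3: π = [0.1719, 0.2500, 0.2212, 0.2319, 0.1250], E[r] = 0.4736, γ^t·E[r] = 0.162456, running G = 1.490229
t=4: π = [0.1719, 0.2500, 0.2201, 0.2330, 0.1250], E[r] = 0.4714, γ^t·E[r] = 0.113192, running G = 1.603421
t=5: π = [0.1719, 0.2500, 0.2204, 0.2328, 0.1250], E[r] = 0.4720, γ^t·E[r] = 0.079326, running G = 1.682748
t=6: π = [0.1719, 0.2500, 0.2203, 0.2328, 0.1250], E[r] = 0.4718, γ^t·E[r] = 0.055512, running G = 1.738260
t=7: π = [0.1719, 0.2500, 0.2203, 0.2328, 0.1250], E[r] = 0.4719, γ^t·E[r] = 0.038862, running G = 1.777122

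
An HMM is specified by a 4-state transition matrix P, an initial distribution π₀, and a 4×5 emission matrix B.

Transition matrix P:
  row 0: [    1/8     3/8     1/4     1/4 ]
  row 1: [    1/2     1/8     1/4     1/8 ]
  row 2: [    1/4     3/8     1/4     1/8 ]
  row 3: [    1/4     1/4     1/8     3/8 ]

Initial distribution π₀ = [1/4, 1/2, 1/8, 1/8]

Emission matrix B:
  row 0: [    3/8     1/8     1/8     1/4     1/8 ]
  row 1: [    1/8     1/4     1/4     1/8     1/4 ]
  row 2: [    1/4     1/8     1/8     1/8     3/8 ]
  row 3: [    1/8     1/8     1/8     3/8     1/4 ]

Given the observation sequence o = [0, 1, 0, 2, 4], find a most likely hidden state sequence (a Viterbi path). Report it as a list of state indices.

t=0: δ = [9.375e-02, 6.250e-02, 3.125e-02, 1.562e-02]  (obs o_0=0)
t=1: δ = [3.906e-03, 8.789e-03, 2.930e-03, 2.930e-03]  ψ = [1, 0, 0, 0]  (obs o_1=1)
t=2: δ = [1.648e-03, 1.831e-04, 5.493e-04, 1.373e-04]  ψ = [1, 0, 1, 1]  (obs o_2=0)
t=3: δ = [2.575e-05, 1.545e-04, 5.150e-05, 5.150e-05]  ψ = [0, 0, 0, 0]  (obs o_3=2)
t=4: δ = [9.656e-06, 4.828e-06, 1.448e-05, 4.828e-06]  ψ = [1, 1, 1, 1]  (obs o_4=4)
backtrack: best end state = 2; path = [0, 1, 0, 1, 2]

path = [0, 1, 0, 1, 2]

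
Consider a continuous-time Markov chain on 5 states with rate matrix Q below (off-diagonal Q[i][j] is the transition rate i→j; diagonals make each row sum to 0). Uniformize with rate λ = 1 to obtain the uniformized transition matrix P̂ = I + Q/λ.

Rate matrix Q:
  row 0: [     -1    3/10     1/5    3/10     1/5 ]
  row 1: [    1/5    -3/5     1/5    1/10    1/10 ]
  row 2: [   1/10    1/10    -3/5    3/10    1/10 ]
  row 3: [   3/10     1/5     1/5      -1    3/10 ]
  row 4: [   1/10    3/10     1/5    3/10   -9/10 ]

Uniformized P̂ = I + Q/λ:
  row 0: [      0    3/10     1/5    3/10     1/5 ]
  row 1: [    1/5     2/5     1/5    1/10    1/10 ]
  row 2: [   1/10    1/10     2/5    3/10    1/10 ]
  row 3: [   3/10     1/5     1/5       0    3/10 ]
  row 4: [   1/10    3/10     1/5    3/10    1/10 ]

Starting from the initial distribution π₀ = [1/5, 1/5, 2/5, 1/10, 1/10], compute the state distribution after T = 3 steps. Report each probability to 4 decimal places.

π = [0.1457, 0.2547, 0.2512, 0.1957, 0.1527]

t=0: π = [0.2000, 0.2000, 0.4000, 0.1000, 0.1000]
t=1: π = [0.1200, 0.2300, 0.2800, 0.2300, 0.1400]
t=2: π = [0.1570, 0.2440, 0.2560, 0.1850, 0.1580]
t=3: π = [0.1457, 0.2547, 0.2512, 0.1957, 0.1527]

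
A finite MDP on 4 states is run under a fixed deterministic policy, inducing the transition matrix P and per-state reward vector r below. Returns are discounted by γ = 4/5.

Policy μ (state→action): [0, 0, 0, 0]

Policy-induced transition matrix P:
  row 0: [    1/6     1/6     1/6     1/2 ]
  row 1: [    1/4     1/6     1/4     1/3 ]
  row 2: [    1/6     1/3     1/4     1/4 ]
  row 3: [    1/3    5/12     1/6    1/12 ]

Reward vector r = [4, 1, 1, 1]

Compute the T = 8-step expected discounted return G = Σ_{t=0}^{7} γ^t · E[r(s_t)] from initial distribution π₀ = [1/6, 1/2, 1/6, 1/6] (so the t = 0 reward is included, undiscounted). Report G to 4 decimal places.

t=0: π = [0.1667, 0.5000, 0.1667, 0.1667], E[r] = 1.5000, γ^t·E[r] = 1.500000, running G = 1.500000
t=1: π = [0.2361, 0.2361, 0.2222, 0.3056], E[r] = 1.7083, γ^t·E[r] = 1.366667, running G = 2.866667
t=2: π = [0.2373, 0.2801, 0.2049, 0.2778], E[r] = 1.7118, γ^t·E[r] = 1.095556, running G = 3.962222
t=3: π = [0.2363, 0.2703, 0.2071, 0.2864], E[r] = 1.7089, γ^t·E[r] = 0.874963, running G = 4.837185
t=4: π = [0.2369, 0.2728, 0.2064, 0.2839], E[r] = 1.7107, γ^t·E[r] = 0.700721, running G = 5.537906
t=5: π = [0.2367, 0.2720, 0.2066, 0.2846], E[r] = 1.7101, γ^t·E[r] = 0.560375, running G = 6.098281
t=6: π = [0.2368, 0.2723, 0.2066, 0.2844], E[r] = 1.7103, γ^t·E[r] = 0.448354, running G = 6.546635
t=7: π = [0.2368, 0.2722, 0.2066, 0.2845], E[r] = 1.7103, γ^t·E[r] = 0.358669, running G = 6.905304

G = 6.9053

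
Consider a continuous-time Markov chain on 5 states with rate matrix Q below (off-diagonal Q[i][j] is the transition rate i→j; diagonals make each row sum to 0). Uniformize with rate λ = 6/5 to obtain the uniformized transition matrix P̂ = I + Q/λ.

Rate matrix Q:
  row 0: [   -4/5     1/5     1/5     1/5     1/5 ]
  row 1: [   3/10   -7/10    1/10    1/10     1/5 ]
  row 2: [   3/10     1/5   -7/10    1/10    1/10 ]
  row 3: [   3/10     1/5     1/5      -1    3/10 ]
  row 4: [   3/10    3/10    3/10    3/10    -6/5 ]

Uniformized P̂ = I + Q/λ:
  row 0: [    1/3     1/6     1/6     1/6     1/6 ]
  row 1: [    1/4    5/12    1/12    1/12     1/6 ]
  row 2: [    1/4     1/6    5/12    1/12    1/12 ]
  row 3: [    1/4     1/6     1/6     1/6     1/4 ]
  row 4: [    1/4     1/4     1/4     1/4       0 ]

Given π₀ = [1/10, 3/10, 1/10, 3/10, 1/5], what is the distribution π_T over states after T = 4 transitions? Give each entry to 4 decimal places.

π = [0.2727, 0.2380, 0.2105, 0.1409, 0.1379]

t=0: π = [0.1000, 0.3000, 0.1000, 0.3000, 0.2000]
t=1: π = [0.2583, 0.2583, 0.1833, 0.1500, 0.1500]
t=2: π = [0.2715, 0.2438, 0.2035, 0.1424, 0.1389]
t=3: π = [0.2726, 0.2392, 0.2088, 0.1410, 0.1384]
t=4: π = [0.2727, 0.2380, 0.2105, 0.1409, 0.1379]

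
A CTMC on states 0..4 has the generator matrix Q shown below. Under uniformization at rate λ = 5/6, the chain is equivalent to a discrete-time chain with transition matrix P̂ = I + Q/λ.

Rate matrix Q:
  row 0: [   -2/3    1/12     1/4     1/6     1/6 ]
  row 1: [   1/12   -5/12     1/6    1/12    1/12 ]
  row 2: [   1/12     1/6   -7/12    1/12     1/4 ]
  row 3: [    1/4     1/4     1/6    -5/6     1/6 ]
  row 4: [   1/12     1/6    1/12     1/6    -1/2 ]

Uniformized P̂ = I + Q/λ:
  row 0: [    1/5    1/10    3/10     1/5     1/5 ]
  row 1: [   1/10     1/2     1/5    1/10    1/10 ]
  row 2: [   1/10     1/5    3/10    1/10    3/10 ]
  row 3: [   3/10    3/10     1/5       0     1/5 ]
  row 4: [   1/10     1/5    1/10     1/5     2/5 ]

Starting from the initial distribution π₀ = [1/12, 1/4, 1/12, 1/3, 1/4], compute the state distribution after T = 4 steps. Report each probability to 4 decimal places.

t=0: π = [0.0833, 0.2500, 0.0833, 0.3333, 0.2500]
t=1: π = [0.1750, 0.3000, 0.1917, 0.1000, 0.2333]
t=2: π = [0.1375, 0.2825, 0.2133, 0.1308, 0.2358]
t=3: π = [0.1399, 0.2841, 0.2115, 0.1243, 0.2403]
t=4: π = [0.1388, 0.2837, 0.2111, 0.1256, 0.2408]

π = [0.1388, 0.2837, 0.2111, 0.1256, 0.2408]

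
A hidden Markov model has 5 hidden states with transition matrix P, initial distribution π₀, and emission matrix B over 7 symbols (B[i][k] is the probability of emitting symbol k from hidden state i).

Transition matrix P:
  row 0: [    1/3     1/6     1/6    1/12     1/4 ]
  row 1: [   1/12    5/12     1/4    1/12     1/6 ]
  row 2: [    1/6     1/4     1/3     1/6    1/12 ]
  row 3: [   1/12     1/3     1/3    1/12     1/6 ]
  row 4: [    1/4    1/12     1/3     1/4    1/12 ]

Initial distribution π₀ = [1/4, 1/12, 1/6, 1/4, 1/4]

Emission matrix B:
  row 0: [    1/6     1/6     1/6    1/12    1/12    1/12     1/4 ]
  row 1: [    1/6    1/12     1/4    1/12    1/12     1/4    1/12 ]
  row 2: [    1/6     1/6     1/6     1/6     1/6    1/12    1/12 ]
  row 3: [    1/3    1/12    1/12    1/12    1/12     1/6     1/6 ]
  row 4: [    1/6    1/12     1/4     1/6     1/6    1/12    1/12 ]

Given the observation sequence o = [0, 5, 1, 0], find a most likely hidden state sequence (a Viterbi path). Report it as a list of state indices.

path = [3, 1, 1, 1]

t=0: δ = [4.167e-02, 1.389e-02, 2.778e-02, 8.333e-02, 4.167e-02]  (obs o_0=0)
t=1: δ = [1.157e-03, 6.944e-03, 2.315e-03, 1.736e-03, 1.157e-03]  ψ = [0, 3, 3, 4, 3]  (obs o_1=5)
t=2: δ = [9.645e-05, 2.411e-04, 2.894e-04, 4.823e-05, 9.645e-05]  ψ = [1, 1, 1, 1, 1]  (obs o_2=1)
t=3: δ = [8.038e-06, 1.674e-05, 1.608e-05, 1.608e-05, 6.698e-06]  ψ = [2, 1, 2, 2, 1]  (obs o_3=0)
backtrack: best end state = 1; path = [3, 1, 1, 1]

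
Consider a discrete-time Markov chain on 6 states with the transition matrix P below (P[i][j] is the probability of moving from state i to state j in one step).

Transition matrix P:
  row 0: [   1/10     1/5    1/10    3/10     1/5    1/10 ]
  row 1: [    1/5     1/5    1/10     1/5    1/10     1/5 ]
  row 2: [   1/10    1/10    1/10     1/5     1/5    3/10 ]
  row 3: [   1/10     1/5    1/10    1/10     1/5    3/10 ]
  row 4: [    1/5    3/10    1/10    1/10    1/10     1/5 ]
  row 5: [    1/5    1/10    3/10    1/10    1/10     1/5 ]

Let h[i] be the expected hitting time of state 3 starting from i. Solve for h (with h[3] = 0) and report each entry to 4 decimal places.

First-step conditioning: h[3] = 0; for i ≠ 3, h[i] = 1 + Σ_k P[i][k]·h[k].
  h[0] = 1 + 1/10·h[0] + 1/5·h[1] + 1/10·h[2] + 1/5·h[4] + 1/10·h[5]
  h[1] = 1 + 1/5·h[0] + 1/5·h[1] + 1/10·h[2] + 1/10·h[4] + 1/5·h[5]
  h[2] = 1 + 1/10·h[0] + 1/10·h[1] + 1/10·h[2] + 1/5·h[4] + 3/10·h[5]
  h[4] = 1 + 1/5·h[0] + 3/10·h[1] + 1/10·h[2] + 1/10·h[4] + 1/5·h[5]
  h[5] = 1 + 1/5·h[0] + 1/10·h[1] + 3/10·h[2] + 1/10·h[4] + 1/5·h[5]
Solving the 5×5 linear system over states ≠ 3 gives exactly h = [1880/381, 26900/4953, 27700/4953, 0, 29590/4953, 29750/4953] (h[3] = 0 is the target).

h = [4.9344, 5.4311, 5.5926, 0.0000, 5.9742, 6.0065]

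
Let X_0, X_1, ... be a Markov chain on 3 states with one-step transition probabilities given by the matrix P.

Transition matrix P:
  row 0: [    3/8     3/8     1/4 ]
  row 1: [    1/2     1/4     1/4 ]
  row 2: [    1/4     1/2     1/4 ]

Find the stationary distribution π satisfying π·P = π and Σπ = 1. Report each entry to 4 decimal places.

Balance equations π_j = Σ_i π_i·P[i][j]:
  π_0 = 3/8·π_0 + 1/2·π_1 + 1/4·π_2
  π_1 = 3/8·π_0 + 1/4·π_1 + 1/2·π_2
  normalize: π_0 + π_1 + π_2 = 1
Solving the linear system gives exactly π = [7/18, 13/36, 1/4].

π = [0.3889, 0.3611, 0.2500]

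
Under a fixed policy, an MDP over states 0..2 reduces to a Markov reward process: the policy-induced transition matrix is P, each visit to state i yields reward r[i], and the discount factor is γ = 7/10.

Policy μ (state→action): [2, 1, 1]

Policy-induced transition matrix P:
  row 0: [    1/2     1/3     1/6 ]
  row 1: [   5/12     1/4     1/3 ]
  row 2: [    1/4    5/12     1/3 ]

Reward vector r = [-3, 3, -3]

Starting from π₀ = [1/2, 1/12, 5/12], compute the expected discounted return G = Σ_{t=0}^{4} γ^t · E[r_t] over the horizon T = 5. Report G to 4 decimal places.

t=0: π = [0.5000, 0.0833, 0.4167], E[r] = -2.5000, γ^t·E[r] = -2.500000, running G = -2.500000
t=1: π = [0.3889, 0.3611, 0.2500], E[r] = -0.8333, γ^t·E[r] = -0.583333, running G = -3.083333
t=2: π = [0.4074, 0.3241, 0.2685], E[r] = -1.0556, γ^t·E[r] = -0.517222, running G = -3.600556
t=3: π = [0.4059, 0.3287, 0.2654], E[r] = -1.0278, γ^t·E[r] = -0.352528, running G = -3.953083
t=4: π = [0.4063, 0.3281, 0.2657], E[r] = -1.0316, γ^t·E[r] = -0.247696, running G = -4.200779

G = -4.2008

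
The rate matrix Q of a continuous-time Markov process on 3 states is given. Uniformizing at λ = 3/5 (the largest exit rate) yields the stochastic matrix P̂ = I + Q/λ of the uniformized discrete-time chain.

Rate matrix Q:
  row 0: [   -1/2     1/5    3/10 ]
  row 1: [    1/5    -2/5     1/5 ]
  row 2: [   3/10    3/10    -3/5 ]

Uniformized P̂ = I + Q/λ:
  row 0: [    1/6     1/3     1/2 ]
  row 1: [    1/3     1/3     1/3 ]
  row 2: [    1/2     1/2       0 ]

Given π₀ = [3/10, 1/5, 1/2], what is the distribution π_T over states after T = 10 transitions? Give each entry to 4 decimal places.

t=0: π = [0.3000, 0.2000, 0.5000]
t=1: π = [0.3667, 0.4167, 0.2167]
t=2: π = [0.3083, 0.3694, 0.3222]
t=3: π = [0.3356, 0.3870, 0.2773]
t=4: π = [0.3236, 0.3796, 0.2968]
t=5: π = [0.3289, 0.3828, 0.2883]
t=6: π = [0.3266, 0.3814, 0.2920]
t=7: π = [0.3276, 0.3820, 0.2904]
t=8: π = [0.3271, 0.3817, 0.2911]
t=9: π = [0.3273, 0.3819, 0.2908]
t=10: π = [0.3272, 0.3818, 0.2909]

π = [0.3272, 0.3818, 0.2909]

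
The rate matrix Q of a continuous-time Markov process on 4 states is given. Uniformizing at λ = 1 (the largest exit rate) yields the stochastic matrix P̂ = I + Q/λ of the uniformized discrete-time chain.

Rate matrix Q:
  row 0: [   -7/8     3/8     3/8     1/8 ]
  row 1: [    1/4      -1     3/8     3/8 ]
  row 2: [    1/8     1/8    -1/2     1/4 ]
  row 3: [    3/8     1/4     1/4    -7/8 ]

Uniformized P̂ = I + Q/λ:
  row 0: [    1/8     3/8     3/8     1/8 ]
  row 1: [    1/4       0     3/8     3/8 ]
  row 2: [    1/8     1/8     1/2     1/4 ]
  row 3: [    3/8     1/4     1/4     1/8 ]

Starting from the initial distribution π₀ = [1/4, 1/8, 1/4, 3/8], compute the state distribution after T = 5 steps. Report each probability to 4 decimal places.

t=0: π = [0.2500, 0.1250, 0.2500, 0.3750]
t=1: π = [0.2344, 0.2188, 0.3594, 0.1875]
t=2: π = [0.1992, 0.1797, 0.3965, 0.2246]
t=3: π = [0.2036, 0.1804, 0.3965, 0.2195]
t=4: π = [0.2024, 0.1808, 0.3971, 0.2197]
t=5: π = [0.2025, 0.1805, 0.3972, 0.2198]

π = [0.2025, 0.1805, 0.3972, 0.2198]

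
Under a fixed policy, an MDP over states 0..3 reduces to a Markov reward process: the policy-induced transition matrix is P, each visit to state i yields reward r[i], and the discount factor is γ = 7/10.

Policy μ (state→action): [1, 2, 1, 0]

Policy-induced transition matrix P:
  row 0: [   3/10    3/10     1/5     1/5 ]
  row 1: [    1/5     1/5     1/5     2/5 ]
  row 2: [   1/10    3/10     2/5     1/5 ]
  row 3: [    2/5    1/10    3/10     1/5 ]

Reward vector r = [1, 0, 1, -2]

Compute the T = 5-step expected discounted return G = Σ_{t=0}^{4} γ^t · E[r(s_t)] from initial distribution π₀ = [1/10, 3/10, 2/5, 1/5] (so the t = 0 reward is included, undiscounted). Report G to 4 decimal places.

t=0: π = [0.1000, 0.3000, 0.4000, 0.2000], E[r] = 0.1000, γ^t·E[r] = 0.100000, running G = 0.100000
t=1: π = [0.2100, 0.2300, 0.3000, 0.2600], E[r] = -0.0100, γ^t·E[r] = -0.007000, running G = 0.093000
t=2: π = [0.2430, 0.2250, 0.2860, 0.2460], E[r] = 0.0370, γ^t·E[r] = 0.018130, running G = 0.111130
t=3: π = [0.2449, 0.2283, 0.2818, 0.2450], E[r] = 0.0367, γ^t·E[r] = 0.012588, running G = 0.123718
t=4: π = [0.2453, 0.2282, 0.2809, 0.2457], E[r] = 0.0349, γ^t·E[r] = 0.008367, running G = 0.132086

G = 0.1321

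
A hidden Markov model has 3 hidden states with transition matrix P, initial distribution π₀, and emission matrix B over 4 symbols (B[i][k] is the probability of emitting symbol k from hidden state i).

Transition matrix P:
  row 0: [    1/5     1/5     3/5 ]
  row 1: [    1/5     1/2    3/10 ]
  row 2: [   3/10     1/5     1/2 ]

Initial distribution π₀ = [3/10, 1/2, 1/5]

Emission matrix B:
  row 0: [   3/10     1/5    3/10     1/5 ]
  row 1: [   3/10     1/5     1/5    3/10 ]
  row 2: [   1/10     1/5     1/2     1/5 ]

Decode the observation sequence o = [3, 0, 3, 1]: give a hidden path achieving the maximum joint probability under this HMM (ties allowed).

t=0: δ = [6.000e-02, 1.500e-01, 4.000e-02]  (obs o_0=3)
t=1: δ = [9.000e-03, 2.250e-02, 4.500e-03]  ψ = [1, 1, 1]  (obs o_1=0)
t=2: δ = [9.000e-04, 3.375e-03, 1.350e-03]  ψ = [1, 1, 1]  (obs o_2=3)
t=3: δ = [1.350e-04, 3.375e-04, 2.025e-04]  ψ = [1, 1, 1]  (obs o_3=1)
backtrack: best end state = 1; path = [1, 1, 1, 1]

path = [1, 1, 1, 1]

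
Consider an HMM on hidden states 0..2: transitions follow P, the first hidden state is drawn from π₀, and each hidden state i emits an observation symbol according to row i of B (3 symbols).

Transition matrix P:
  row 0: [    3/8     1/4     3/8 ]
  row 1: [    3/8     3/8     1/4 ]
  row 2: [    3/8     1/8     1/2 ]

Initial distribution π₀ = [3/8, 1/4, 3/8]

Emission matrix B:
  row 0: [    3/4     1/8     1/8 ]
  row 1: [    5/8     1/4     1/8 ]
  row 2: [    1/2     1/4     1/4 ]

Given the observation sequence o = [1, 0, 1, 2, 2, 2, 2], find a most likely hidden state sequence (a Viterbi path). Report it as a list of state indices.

path = [2, 2, 2, 2, 2, 2, 2]

t=0: δ = [4.688e-02, 6.250e-02, 9.375e-02]  (obs o_0=1)
t=1: δ = [2.637e-02, 1.465e-02, 2.344e-02]  ψ = [2, 1, 2]  (obs o_1=0)
t=2: δ = [1.236e-03, 1.648e-03, 2.930e-03]  ψ = [0, 0, 2]  (obs o_2=1)
t=3: δ = [1.373e-04, 7.725e-05, 3.662e-04]  ψ = [2, 1, 2]  (obs o_3=2)
t=4: δ = [1.717e-05, 5.722e-06, 4.578e-05]  ψ = [2, 2, 2]  (obs o_4=2)
t=5: δ = [2.146e-06, 7.153e-07, 5.722e-06]  ψ = [2, 2, 2]  (obs o_5=2)
t=6: δ = [2.682e-07, 8.941e-08, 7.153e-07]  ψ = [2, 2, 2]  (obs o_6=2)
backtrack: best end state = 2; path = [2, 2, 2, 2, 2, 2, 2]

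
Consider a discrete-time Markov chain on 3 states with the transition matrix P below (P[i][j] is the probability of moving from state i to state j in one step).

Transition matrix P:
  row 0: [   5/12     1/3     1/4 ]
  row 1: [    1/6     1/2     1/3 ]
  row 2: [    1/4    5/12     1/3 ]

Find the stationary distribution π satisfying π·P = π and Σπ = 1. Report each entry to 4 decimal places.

Balance equations π_j = Σ_i π_i·P[i][j]:
  π_0 = 5/12·π_0 + 1/6·π_1 + 1/4·π_2
  π_1 = 1/3·π_0 + 1/2·π_1 + 5/12·π_2
  normalize: π_0 + π_1 + π_2 = 1
Solving the linear system gives exactly π = [28/109, 47/109, 34/109].

π = [0.2569, 0.4312, 0.3119]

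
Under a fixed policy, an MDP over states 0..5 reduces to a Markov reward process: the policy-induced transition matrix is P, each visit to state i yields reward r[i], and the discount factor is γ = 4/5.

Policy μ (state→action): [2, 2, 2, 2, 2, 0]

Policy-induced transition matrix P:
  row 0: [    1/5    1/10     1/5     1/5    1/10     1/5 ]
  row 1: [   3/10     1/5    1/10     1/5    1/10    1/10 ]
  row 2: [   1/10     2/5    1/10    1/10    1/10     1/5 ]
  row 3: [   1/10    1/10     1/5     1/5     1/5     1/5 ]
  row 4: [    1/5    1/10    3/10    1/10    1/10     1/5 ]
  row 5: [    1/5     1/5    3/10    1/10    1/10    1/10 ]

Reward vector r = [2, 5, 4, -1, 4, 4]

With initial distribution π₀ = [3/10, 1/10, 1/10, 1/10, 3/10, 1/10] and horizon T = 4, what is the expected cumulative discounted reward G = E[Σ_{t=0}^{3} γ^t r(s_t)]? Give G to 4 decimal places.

G = 8.9652

t=0: π = [0.3000, 0.1000, 0.1000, 0.1000, 0.3000, 0.1000], E[r] = 3.0000, γ^t·E[r] = 3.000000, running G = 3.000000
t=1: π = [0.1900, 0.1500, 0.2200, 0.1500, 0.1100, 0.1800], E[r] = 3.0200, γ^t·E[r] = 2.416000, running G = 5.416000
t=2: π = [0.1780, 0.1990, 0.1920, 0.1490, 0.1150, 0.1670], E[r] = 3.0980, γ^t·E[r] = 1.982720, running G = 7.398720
t=3: π = [0.1858, 0.1942, 0.1891, 0.1526, 0.1149, 0.1634], E[r] = 3.0596, γ^t·E[r] = 1.566515, running G = 8.965235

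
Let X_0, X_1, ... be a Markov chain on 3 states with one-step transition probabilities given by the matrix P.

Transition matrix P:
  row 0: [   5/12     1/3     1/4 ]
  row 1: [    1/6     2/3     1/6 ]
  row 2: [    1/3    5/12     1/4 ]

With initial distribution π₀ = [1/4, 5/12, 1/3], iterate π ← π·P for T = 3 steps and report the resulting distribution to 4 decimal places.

t=0: π = [0.2500, 0.4167, 0.3333]
t=1: π = [0.2847, 0.5000, 0.2153]
t=2: π = [0.2737, 0.5179, 0.2083]
t=3: π = [0.2698, 0.5233, 0.2068]

π = [0.2698, 0.5233, 0.2068]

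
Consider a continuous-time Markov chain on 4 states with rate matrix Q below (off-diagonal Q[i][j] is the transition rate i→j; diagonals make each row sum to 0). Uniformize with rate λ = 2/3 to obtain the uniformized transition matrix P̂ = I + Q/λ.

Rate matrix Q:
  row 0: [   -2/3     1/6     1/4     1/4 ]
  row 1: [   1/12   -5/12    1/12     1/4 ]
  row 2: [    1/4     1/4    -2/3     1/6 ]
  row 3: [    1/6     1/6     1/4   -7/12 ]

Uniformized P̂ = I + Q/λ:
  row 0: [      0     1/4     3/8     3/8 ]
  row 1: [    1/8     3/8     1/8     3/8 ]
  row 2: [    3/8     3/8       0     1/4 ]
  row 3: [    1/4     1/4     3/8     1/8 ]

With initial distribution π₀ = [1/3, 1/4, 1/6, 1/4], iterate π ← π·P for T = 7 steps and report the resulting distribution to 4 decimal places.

t=0: π = [0.3333, 0.2500, 0.1667, 0.2500]
t=1: π = [0.1563, 0.3021, 0.2500, 0.2917]
t=2: π = [0.2044, 0.3190, 0.2057, 0.2708]
t=3: π = [0.1847, 0.3156, 0.2181, 0.2816]
t=4: π = [0.1916, 0.3167, 0.2143, 0.2773]
t=5: π = [0.1893, 0.3164, 0.2155, 0.2789]
t=6: π = [0.1901, 0.3165, 0.2151, 0.2783]
t=7: π = [0.1898, 0.3164, 0.2152, 0.2785]

π = [0.1898, 0.3164, 0.2152, 0.2785]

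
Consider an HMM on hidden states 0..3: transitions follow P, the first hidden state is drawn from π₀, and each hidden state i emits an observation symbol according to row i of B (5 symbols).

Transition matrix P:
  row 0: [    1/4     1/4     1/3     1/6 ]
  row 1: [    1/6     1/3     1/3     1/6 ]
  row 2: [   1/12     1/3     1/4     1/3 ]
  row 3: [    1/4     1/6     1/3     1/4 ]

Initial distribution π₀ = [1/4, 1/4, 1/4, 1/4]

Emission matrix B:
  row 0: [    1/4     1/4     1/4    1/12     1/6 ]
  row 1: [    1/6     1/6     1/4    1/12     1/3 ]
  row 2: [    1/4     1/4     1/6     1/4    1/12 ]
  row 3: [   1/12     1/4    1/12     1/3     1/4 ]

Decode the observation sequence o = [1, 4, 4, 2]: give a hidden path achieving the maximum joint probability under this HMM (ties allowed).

t=0: δ = [6.250e-02, 4.167e-02, 6.250e-02, 6.250e-02]  (obs o_0=1)
t=1: δ = [2.604e-03, 6.944e-03, 1.736e-03, 5.208e-03]  ψ = [0, 2, 0, 2]  (obs o_1=4)
t=2: δ = [2.170e-04, 7.716e-04, 1.929e-04, 3.255e-04]  ψ = [3, 1, 1, 3]  (obs o_2=4)
t=3: δ = [3.215e-05, 6.430e-05, 4.287e-05, 1.072e-05]  ψ = [1, 1, 1, 1]  (obs o_3=2)
backtrack: best end state = 1; path = [2, 1, 1, 1]

path = [2, 1, 1, 1]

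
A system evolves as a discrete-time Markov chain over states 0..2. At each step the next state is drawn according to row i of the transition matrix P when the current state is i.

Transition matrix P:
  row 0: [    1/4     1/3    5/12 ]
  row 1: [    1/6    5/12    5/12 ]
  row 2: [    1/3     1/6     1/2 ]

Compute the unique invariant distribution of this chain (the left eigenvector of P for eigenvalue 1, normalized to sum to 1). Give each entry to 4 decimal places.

π = [0.2645, 0.2810, 0.4545]

Balance equations π_j = Σ_i π_i·P[i][j]:
  π_0 = 1/4·π_0 + 1/6·π_1 + 1/3·π_2
  π_1 = 1/3·π_0 + 5/12·π_1 + 1/6·π_2
  normalize: π_0 + π_1 + π_2 = 1
Solving the linear system gives exactly π = [32/121, 34/121, 5/11].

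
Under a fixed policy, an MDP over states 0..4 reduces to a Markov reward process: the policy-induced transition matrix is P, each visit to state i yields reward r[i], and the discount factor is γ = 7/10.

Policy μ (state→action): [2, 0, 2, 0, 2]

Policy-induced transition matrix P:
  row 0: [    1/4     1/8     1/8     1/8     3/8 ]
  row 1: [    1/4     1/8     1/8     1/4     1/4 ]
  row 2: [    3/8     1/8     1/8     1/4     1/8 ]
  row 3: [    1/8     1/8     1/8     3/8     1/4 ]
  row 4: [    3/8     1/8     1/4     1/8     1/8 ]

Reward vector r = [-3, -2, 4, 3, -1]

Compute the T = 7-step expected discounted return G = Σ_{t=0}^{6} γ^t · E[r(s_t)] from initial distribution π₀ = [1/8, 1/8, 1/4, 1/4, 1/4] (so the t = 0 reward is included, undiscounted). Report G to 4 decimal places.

t=0: π = [0.1250, 0.1250, 0.2500, 0.2500, 0.2500], E[r] = 0.8750, γ^t·E[r] = 0.875000, running G = 0.875000
t=1: π = [0.2813, 0.1250, 0.1563, 0.2344, 0.2031], E[r] = 0.0313, γ^t·E[r] = 0.021875, running G = 0.896875
t=2: π = [0.2656, 0.1250, 0.1504, 0.2188, 0.2402], E[r] = -0.0293, γ^t·E[r] = -0.014355, running G = 0.882520
t=3: π = [0.2715, 0.1250, 0.1550, 0.2141, 0.2344], E[r] = -0.0364, γ^t·E[r] = -0.012477, running G = 0.870042
t=4: π = [0.2719, 0.1250, 0.1543, 0.2135, 0.2353], E[r] = -0.0432, γ^t·E[r] = -0.010375, running G = 0.859667
t=5: π = [0.2720, 0.1250, 0.1544, 0.2133, 0.2353], E[r] = -0.0438, γ^t·E[r] = -0.007360, running G = 0.852307
t=6: π = [0.2721, 0.1250, 0.1544, 0.2132, 0.2353], E[r] = -0.0440, γ^t·E[r] = -0.005182, running G = 0.847125

G = 0.8471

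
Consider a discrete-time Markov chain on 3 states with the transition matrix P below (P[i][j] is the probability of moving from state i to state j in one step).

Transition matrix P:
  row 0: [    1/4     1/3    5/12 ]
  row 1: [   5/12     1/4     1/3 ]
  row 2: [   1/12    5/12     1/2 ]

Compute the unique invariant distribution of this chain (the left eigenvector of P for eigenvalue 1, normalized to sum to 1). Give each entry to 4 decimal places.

π = [0.2361, 0.3403, 0.4236]

Balance equations π_j = Σ_i π_i·P[i][j]:
  π_0 = 1/4·π_0 + 5/12·π_1 + 1/12·π_2
  π_1 = 1/3·π_0 + 1/4·π_1 + 5/12·π_2
  normalize: π_0 + π_1 + π_2 = 1
Solving the linear system gives exactly π = [17/72, 49/144, 61/144].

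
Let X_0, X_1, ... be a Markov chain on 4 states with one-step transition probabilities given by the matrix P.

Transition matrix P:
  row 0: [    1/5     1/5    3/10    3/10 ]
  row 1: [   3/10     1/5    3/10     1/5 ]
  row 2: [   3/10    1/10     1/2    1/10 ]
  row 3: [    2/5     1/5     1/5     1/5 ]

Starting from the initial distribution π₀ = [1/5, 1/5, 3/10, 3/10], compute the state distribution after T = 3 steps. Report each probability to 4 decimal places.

π = [0.2910, 0.1653, 0.3496, 0.1941]

t=0: π = [0.2000, 0.2000, 0.3000, 0.3000]
t=1: π = [0.3100, 0.1700, 0.3300, 0.1900]
t=2: π = [0.2880, 0.1670, 0.3470, 0.1980]
t=3: π = [0.2910, 0.1653, 0.3496, 0.1941]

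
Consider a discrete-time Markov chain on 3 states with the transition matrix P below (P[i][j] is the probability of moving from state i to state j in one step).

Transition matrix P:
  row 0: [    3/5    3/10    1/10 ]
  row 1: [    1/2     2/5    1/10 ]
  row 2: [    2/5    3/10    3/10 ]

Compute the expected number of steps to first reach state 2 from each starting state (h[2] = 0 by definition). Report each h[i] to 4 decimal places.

First-step conditioning: h[2] = 0; for i ≠ 2, h[i] = 1 + Σ_k P[i][k]·h[k].
  h[0] = 1 + 3/5·h[0] + 3/10·h[1]
  h[1] = 1 + 1/2·h[0] + 2/5·h[1]
Solving the 2×2 linear system over states ≠ 2 gives exactly h = [10, 10, 0] (h[2] = 0 is the target).

h = [10.0000, 10.0000, 0.0000]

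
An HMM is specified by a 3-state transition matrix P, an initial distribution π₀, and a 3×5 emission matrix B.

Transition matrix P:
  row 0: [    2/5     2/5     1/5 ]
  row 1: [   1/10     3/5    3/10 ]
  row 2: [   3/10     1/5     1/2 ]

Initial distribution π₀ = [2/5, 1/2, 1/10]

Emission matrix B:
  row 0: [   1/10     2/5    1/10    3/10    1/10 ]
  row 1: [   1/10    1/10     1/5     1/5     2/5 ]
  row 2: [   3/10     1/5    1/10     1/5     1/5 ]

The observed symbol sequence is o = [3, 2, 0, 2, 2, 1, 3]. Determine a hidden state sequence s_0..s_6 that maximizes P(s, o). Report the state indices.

t=0: δ = [1.200e-01, 1.000e-01, 2.000e-02]  (obs o_0=3)
t=1: δ = [4.800e-03, 1.200e-02, 3.000e-03]  ψ = [0, 1, 1]  (obs o_1=2)
t=2: δ = [1.920e-04, 7.200e-04, 1.080e-03]  ψ = [0, 1, 1]  (obs o_2=0)
t=3: δ = [3.240e-05, 8.640e-05, 5.400e-05]  ψ = [2, 1, 2]  (obs o_3=2)
t=4: δ = [1.620e-06, 1.037e-05, 2.700e-06]  ψ = [2, 1, 2]  (obs o_4=2)
t=5: δ = [4.147e-07, 6.221e-07, 6.221e-07]  ψ = [1, 1, 1]  (obs o_5=1)
t=6: δ = [5.599e-08, 7.465e-08, 6.221e-08]  ψ = [2, 1, 2]  (obs o_6=3)
backtrack: best end state = 1; path = [1, 1, 1, 1, 1, 1, 1]

path = [1, 1, 1, 1, 1, 1, 1]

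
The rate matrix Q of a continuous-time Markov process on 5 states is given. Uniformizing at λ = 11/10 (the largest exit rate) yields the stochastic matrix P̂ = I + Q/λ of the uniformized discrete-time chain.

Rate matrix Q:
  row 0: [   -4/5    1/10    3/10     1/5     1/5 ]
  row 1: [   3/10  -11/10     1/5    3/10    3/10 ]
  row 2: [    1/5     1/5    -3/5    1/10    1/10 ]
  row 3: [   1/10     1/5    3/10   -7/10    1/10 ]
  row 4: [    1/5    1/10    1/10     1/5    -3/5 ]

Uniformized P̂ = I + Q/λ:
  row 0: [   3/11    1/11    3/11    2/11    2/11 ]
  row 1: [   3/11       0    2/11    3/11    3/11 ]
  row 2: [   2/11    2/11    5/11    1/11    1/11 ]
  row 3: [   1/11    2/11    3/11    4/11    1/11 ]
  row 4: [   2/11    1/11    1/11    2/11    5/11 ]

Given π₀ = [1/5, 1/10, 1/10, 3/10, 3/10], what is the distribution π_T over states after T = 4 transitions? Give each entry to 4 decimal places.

π = [0.1914, 0.1232, 0.2727, 0.2063, 0.2063]

t=0: π = [0.2000, 0.1000, 0.1000, 0.3000, 0.3000]
t=1: π = [0.1818, 0.1182, 0.2273, 0.2364, 0.2364]
t=2: π = [0.1876, 0.1223, 0.2603, 0.2149, 0.2149]
t=3: π = [0.1905, 0.1230, 0.2699, 0.2083, 0.2083]
t=4: π = [0.1914, 0.1232, 0.2727, 0.2063, 0.2063]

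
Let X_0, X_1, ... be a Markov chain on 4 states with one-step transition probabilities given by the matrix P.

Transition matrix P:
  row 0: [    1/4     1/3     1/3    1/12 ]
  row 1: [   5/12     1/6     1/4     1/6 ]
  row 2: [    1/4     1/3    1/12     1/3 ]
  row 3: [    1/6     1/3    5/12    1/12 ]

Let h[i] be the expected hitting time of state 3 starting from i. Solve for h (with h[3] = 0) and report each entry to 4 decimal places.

First-step conditioning: h[3] = 0; for i ≠ 3, h[i] = 1 + Σ_k P[i][k]·h[k].
  h[0] = 1 + 1/4·h[0] + 1/3·h[1] + 1/3·h[2]
  h[1] = 1 + 5/12·h[0] + 1/6·h[1] + 1/4·h[2]
  h[2] = 1 + 1/4·h[0] + 1/3·h[1] + 1/12·h[2]
Solving the 3×3 linear system over states ≠ 3 gives exactly h = [420/71, 396/71, 336/71, 0] (h[3] = 0 is the target).

h = [5.9155, 5.5775, 4.7324, 0.0000]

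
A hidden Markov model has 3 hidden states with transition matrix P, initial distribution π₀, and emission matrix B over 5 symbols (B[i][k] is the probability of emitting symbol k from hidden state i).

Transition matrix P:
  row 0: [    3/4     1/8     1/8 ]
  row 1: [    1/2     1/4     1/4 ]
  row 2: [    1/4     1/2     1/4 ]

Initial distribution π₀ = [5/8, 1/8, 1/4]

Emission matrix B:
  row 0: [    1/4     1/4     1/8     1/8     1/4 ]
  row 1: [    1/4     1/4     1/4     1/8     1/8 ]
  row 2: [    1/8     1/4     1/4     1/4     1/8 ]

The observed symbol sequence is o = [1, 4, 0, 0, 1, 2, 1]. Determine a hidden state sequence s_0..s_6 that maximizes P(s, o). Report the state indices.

path = [0, 0, 0, 0, 0, 0, 0]

t=0: δ = [1.562e-01, 3.125e-02, 6.250e-02]  (obs o_0=1)
t=1: δ = [2.930e-02, 3.906e-03, 2.441e-03]  ψ = [0, 2, 0]  (obs o_1=4)
t=2: δ = [5.493e-03, 9.155e-04, 4.578e-04]  ψ = [0, 0, 0]  (obs o_2=0)
t=3: δ = [1.030e-03, 1.717e-04, 8.583e-05]  ψ = [0, 0, 0]  (obs o_3=0)
t=4: δ = [1.931e-04, 3.219e-05, 3.219e-05]  ψ = [0, 0, 0]  (obs o_4=1)
t=5: δ = [1.810e-05, 6.035e-06, 6.035e-06]  ψ = [0, 0, 0]  (obs o_5=2)
t=6: δ = [3.395e-06, 7.544e-07, 5.658e-07]  ψ = [0, 2, 0]  (obs o_6=1)
backtrack: best end state = 0; path = [0, 0, 0, 0, 0, 0, 0]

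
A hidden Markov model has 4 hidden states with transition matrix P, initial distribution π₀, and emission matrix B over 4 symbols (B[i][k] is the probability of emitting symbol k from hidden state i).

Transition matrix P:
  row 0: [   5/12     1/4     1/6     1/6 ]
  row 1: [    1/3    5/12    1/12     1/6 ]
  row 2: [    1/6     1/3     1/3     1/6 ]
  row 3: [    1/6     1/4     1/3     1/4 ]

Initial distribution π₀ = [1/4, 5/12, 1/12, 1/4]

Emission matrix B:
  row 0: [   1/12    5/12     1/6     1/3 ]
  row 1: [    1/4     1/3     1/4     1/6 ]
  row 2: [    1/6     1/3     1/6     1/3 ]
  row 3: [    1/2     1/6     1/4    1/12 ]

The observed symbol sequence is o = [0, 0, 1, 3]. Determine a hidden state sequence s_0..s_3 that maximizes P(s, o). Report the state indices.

t=0: δ = [2.083e-02, 1.042e-01, 1.389e-02, 1.250e-01]  (obs o_0=0)
t=1: δ = [2.894e-03, 1.085e-02, 6.944e-03, 1.562e-02]  ψ = [1, 1, 3, 3]  (obs o_1=0)
t=2: δ = [1.507e-03, 1.507e-03, 1.736e-03, 6.510e-04]  ψ = [1, 1, 3, 3]  (obs o_2=1)
t=3: δ = [2.093e-04, 1.047e-04, 1.929e-04, 2.411e-05]  ψ = [0, 1, 2, 2]  (obs o_3=3)
backtrack: best end state = 0; path = [1, 1, 0, 0]

path = [1, 1, 0, 0]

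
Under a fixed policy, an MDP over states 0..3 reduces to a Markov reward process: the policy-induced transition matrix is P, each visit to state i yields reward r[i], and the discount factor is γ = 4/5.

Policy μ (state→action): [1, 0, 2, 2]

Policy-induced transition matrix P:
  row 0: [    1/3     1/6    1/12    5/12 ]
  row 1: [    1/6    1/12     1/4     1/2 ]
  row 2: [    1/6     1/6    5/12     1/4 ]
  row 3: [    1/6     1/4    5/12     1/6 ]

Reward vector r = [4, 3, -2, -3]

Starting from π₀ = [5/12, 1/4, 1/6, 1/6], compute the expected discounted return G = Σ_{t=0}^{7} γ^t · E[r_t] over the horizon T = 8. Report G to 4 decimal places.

t=0: π = [0.4167, 0.2500, 0.1667, 0.1667], E[r] = 1.5833, γ^t·E[r] = 1.583333, running G = 1.583333
t=1: π = [0.2361, 0.1597, 0.2361, 0.3681], E[r] = -0.1528, γ^t·E[r] = -0.122222, running G = 1.461111
t=2: π = [0.2060, 0.1840, 0.3113, 0.2986], E[r] = -0.1424, γ^t·E[r] = -0.091111, running G = 1.370000
t=3: π = [0.2010, 0.1762, 0.3173, 0.3055], E[r] = -0.2184, γ^t·E[r] = -0.111802, running G = 1.258198
t=4: π = [0.2002, 0.1774, 0.3203, 0.3021], E[r] = -0.2139, γ^t·E[r] = -0.087618, running G = 1.170579
t=5: π = [0.2000, 0.1771, 0.3204, 0.3025], E[r] = -0.2171, γ^t·E[r] = -0.071140, running G = 1.099439
t=6: π = [0.2000, 0.1771, 0.3205, 0.3024], E[r] = -0.2167, γ^t·E[r] = -0.056817, running G = 1.042622
t=7: π = [0.2000, 0.1771, 0.3205, 0.3024], E[r] = -0.2169, γ^t·E[r] = -0.045484, running G = 0.997138

G = 0.9971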